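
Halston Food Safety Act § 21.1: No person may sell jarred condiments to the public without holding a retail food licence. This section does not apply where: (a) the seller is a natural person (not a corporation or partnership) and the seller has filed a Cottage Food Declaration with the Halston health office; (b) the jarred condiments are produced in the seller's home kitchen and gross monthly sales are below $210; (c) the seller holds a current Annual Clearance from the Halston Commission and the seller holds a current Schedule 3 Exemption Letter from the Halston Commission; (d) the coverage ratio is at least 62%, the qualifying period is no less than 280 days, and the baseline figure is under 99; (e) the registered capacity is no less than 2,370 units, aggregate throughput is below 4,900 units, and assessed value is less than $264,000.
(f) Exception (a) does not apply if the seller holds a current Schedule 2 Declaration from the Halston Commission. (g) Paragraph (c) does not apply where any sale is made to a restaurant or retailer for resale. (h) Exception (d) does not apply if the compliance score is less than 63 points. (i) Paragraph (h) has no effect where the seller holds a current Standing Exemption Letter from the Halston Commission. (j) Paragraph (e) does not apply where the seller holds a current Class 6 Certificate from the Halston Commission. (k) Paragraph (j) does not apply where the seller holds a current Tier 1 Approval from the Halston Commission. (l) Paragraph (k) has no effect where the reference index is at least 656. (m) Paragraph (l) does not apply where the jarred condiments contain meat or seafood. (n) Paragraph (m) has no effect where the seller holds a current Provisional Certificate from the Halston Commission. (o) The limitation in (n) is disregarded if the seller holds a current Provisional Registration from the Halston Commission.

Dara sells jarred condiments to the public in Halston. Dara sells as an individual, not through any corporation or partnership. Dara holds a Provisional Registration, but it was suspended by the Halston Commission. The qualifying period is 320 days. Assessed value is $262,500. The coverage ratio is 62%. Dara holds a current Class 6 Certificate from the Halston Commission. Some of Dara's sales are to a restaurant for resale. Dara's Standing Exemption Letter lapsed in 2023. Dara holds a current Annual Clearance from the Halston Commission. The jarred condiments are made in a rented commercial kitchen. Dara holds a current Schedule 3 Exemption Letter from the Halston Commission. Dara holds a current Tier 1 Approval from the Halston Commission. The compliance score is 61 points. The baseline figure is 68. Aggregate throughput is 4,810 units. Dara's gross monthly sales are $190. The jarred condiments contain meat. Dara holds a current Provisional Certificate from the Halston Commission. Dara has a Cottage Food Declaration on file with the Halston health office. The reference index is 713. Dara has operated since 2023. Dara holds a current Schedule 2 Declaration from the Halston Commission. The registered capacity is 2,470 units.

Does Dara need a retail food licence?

All of (a)'s requirements are met (the seller is a natural person; a Cottage Food Declaration is on file). But: (f) operates against (a): a current Schedule 2 Declaration is held. So (a) is unavailable.
Exception (b) does not apply: the jarred condiments are made in a commercial kitchen, not a home kitchen.
Exception (c) is satisfied on its face — a current Annual Clearance is held; a current Schedule 3 Exemption Letter is held. But: (g) operates against (c): some sales are to a restaurant for resale. So (c) is unavailable.
Exception (d) is satisfied on its face — the coverage ratio is 62%, meeting the 62% threshold; the qualifying period is 320 days, meeting the 280 days threshold; the baseline figure is 68, under the 99 limit. But: (h) operates against (d): the compliance score is 61 points, less than the 63 points limit. (i) is not engaged (there is no Standing Exemption Letter in force), so (h) stands. Exception (d) does not apply.
All of (e)'s requirements are met (the registered capacity is 2,470 units, meeting the 2,370 units threshold; aggregate throughput is 4,810 units, below the 4,900 units limit; assessed value is $262,500, less than the $264,000 limit). But: (j) operates — a current Class 6 Certificate is held. (k) is triggered (a current Tier 1 Approval is held), but is displaced by (l): (l) operates against (k): the reference index is 713, meeting the 656 threshold. (m) would limit (l) — the jarred condiments contain meat — but (n) sets (m) aside: (n) operates — a current Provisional Certificate is held. (o) does not operate here (the Provisional Registration is not current), so (n) stands. (e) is therefore removed.
Every exception is unavailable, so the rule governs.

Yes — Dara must hold a retail food licence.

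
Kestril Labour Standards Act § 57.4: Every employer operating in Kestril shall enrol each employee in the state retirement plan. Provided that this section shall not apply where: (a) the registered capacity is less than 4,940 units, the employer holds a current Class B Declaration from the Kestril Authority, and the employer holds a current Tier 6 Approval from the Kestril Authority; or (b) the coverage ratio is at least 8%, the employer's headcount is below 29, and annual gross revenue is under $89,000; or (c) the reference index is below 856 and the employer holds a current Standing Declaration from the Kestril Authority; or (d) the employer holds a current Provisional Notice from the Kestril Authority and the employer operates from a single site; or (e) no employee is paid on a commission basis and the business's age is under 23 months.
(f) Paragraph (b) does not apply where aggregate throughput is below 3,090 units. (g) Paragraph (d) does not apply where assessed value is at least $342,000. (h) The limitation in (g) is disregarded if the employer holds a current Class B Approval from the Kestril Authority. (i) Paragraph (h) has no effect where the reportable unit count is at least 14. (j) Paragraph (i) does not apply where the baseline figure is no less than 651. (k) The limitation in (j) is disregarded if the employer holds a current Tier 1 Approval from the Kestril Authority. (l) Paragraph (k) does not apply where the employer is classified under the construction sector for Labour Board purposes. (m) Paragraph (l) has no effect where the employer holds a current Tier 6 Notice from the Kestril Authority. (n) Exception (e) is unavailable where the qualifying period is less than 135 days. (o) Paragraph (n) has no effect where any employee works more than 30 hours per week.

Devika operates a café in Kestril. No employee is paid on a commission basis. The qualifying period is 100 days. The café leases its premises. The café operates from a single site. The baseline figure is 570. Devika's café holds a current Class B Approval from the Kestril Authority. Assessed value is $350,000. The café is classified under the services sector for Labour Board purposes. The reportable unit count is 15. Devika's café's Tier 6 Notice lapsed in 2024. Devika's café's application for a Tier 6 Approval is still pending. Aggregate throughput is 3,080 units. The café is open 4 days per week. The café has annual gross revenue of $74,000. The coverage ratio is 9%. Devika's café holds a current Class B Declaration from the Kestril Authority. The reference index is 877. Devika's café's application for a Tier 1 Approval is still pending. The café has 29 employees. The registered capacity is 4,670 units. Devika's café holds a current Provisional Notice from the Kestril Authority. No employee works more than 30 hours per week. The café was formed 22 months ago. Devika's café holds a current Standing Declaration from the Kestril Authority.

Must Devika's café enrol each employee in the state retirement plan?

Exception (a) does not apply: no current Tier 6 Approval is held.
Exception (b) does not apply: the employer's headcount is 29, not below 29.
Exception (c) fails — the reference index is 877, not below 856.
Exception (d): a current Provisional Notice is held; the employer operates from a single site — every condition holds. Turning to paragraphs (g)–(m): (g) operates against (d): assessed value is $350,000, meeting the $342,000 threshold. (h) is engaged (a current Class B Approval is held), but yields to (i): (i) operates against (h): the reportable unit count is 15, meeting the 14 threshold. (j), which would lift (i), is inapplicable — the baseline figure is 570, short of 651. (d) is therefore removed.
Exception (e): no employee is paid on commission; the business's age is 22 months, under the 23 months limit — every condition holds. Turning to paragraphs (n)–(o): (n) operates against (e): the qualifying period is 100 days, less than the 135 days limit. (o), which would lift (n), does not operate here — no employee exceeds 30 hours/week. So (e) is unavailable.
None of the exceptions is available; § 57.4 applies in full.

Yes — Devika's café must enrol each employee in the state retirement plan.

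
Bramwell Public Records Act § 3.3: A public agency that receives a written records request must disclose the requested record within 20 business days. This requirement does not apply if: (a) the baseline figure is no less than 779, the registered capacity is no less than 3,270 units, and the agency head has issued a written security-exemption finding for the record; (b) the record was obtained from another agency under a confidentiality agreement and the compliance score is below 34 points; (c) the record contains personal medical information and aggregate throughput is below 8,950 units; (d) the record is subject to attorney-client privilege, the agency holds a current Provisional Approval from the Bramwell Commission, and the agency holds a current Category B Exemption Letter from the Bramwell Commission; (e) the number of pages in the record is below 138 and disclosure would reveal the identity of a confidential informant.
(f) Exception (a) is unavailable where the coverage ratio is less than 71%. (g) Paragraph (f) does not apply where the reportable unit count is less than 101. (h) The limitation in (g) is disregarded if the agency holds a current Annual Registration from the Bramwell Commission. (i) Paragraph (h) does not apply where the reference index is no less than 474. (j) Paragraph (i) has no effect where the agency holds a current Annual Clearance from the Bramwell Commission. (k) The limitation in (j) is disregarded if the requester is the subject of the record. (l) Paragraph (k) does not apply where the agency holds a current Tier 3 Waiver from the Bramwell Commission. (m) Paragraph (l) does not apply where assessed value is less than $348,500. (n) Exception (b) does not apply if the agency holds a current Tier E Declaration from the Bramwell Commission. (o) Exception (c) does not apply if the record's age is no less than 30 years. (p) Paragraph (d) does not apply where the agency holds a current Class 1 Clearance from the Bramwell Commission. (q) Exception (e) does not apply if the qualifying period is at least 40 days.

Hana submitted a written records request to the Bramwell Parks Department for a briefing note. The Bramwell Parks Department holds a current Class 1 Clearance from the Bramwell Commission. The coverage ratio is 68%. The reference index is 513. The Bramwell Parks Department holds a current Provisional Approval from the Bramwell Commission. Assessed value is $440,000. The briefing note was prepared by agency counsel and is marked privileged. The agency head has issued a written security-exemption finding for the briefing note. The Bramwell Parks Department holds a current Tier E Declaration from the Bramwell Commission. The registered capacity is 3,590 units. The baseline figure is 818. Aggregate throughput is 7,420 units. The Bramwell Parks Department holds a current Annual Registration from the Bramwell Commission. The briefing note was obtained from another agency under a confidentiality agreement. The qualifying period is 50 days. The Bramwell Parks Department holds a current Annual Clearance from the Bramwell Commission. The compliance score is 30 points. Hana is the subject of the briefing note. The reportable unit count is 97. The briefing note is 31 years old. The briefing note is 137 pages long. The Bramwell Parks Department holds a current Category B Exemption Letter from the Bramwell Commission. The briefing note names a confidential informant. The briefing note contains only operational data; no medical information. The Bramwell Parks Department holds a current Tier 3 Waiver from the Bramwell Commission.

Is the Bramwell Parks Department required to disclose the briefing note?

Yes — the Bramwell Parks Department must disclose the briefing note.

Exception (a)'s conditions are all satisfied: the baseline figure is 818, meeting the 779 threshold; the registered capacity is 3,590 units, meeting the 3,270 units threshold; a written security-exemption finding has been issued. But applying paragraphs (f)–(m): (f) operates against (a): the coverage ratio is 68%, less than the 71% limit. (g) applies (the reportable unit count is 97, less than the 101 limit), but yields to (h): (h) applies — a current Annual Registration is held. (i) applies (the reference index is 513, meeting the 474 threshold), but is itself disapplied by (j): (j) operates against (i): a current Annual Clearance is held. (k) would limit (j) — Hana is the subject of the briefing note — but (l) sets (k) aside: (l) applies — a current Tier 3 Waiver is held. (m), which would lift (l), does not operate here — assessed value is $440,000, not less than $348,500. So (a) is unavailable.
All of (b)'s requirements are met (the briefing note was obtained under a confidentiality agreement; the compliance score is 30 points, below the 34 points limit). Turning to paragraph (n): (n) is triggered — a current Tier E Declaration is held. So (b) is unavailable.
Exception (c) requires that the record contains personal medical information; but the briefing note contains only operational data, so (c) is unavailable.
Exception (d) is satisfied on its face — the briefing note is privileged; a current Provisional Approval is held; a current Category B Exemption Letter is held. Turning to paragraph (p): (p) operates against (d): a current Class 1 Clearance is held. (d) is therefore removed.
All of (e)'s requirements are met (the number of pages in the record is 137, below the 138 limit; the briefing note names a confidential informant). But: (q) is triggered — the qualifying period is 50 days, meeting the 40 days threshold. Exception (e) does not apply.
No exception displaces § 3.3.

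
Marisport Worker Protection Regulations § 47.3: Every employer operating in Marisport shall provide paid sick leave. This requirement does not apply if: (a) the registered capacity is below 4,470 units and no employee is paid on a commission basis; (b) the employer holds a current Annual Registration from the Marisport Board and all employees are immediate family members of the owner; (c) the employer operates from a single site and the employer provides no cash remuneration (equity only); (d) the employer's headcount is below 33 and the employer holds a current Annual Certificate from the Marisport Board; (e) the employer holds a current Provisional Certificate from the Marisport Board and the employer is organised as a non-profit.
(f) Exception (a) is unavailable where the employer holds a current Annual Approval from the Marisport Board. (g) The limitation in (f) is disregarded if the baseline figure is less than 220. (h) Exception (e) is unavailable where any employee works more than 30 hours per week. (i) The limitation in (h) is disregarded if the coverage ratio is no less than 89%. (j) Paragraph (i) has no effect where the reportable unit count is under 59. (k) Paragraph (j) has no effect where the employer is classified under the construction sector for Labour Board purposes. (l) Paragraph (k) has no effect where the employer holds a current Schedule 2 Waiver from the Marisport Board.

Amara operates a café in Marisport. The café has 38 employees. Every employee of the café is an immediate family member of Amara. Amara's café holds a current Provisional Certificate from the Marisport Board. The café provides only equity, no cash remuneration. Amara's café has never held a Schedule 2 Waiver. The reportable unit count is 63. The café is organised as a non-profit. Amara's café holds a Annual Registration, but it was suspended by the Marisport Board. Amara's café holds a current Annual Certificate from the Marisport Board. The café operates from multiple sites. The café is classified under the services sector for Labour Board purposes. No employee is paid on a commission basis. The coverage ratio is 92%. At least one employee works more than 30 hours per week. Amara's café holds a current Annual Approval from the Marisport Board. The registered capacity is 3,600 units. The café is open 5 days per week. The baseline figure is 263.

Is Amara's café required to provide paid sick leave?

No — exception (e) applies; Amara's café is not required to provide paid sick leave.

Exception (a) is satisfied on its face — the registered capacity is 3,600 units, below the 4,470 units limit; no employee is paid on commission. Turning to paragraphs (f)–(g): (f) is engaged — a current Annual Approval is held. (g) is not triggered (the baseline figure is 263, not less than 220), so (f) stands. (a) is therefore removed.
Exception (b) does not apply: there is no Annual Registration in force.
Exception (c) fails — the employer operates from multiple sites.
Exception (d) fails — the employer's headcount is 38, not below 33.
Exception (e) is satisfied on its face — a current Provisional Certificate is held; the employer is a non-profit. As to paragraphs (h)–(l): (h) is triggered (at least one employee exceeds 30 hours/week), but is set aside by (i): (i) operates against (h): the coverage ratio is 92%, meeting the 89% threshold. (j), which would lift (i), is inapplicable — the reportable unit count is 63, not under 59. So (e) applies.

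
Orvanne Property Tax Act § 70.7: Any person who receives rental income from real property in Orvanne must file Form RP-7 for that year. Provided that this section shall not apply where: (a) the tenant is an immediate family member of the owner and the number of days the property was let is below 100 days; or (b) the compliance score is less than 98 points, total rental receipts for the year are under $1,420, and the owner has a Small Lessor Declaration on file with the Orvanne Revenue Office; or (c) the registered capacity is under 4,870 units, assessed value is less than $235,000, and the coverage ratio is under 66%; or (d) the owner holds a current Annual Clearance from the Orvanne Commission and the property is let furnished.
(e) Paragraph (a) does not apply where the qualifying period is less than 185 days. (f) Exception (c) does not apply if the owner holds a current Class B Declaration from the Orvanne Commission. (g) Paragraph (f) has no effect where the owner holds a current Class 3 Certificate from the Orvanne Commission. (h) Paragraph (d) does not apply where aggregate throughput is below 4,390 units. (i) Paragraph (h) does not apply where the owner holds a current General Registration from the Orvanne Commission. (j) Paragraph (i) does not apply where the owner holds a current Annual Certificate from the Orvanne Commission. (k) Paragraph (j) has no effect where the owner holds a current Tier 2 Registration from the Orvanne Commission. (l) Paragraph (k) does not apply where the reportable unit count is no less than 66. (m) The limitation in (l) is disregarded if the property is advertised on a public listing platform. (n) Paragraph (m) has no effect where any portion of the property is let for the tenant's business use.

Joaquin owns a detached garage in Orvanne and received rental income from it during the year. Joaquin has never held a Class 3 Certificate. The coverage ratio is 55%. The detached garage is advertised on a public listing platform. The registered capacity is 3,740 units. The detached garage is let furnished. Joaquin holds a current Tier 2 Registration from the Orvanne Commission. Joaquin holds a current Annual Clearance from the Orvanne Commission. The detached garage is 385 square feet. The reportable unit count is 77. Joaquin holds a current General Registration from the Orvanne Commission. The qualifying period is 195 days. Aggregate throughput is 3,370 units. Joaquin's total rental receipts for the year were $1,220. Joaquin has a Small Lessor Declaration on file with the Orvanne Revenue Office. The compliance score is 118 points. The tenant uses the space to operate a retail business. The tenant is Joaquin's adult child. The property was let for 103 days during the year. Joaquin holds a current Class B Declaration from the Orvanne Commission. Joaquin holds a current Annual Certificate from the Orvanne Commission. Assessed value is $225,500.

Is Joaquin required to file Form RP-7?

Yes — Joaquin must file Form RP-7.

Exception (a) does not apply: the number of days the property was let is 103 days, not below 100 days.
Exception (b) does not apply: the compliance score is 118 points, not less than 98 points.
All of (c)'s requirements are met (the registered capacity is 3,740 units, under the 4,870 units limit; assessed value is $225,500, less than the $235,000 limit; the coverage ratio is 55%, under the 66% limit). But applying paragraphs (f)–(g): (f) operates against (c): a current Class B Declaration is held. (g), which would lift (f), is not triggered — there is no Class 3 Certificate in force. So (c) is unavailable.
Exception (d) is satisfied on its face — a current Annual Clearance is held; the property is let furnished. But: (h) operates against (d): aggregate throughput is 3,370 units, below the 4,390 units limit. (i) operates (a current General Registration is held), but is overridden by (j): (j) is triggered — a current Annual Certificate is held. (k) operates (a current Tier 2 Registration is held), but yields to (l): (l) operates — the reportable unit count is 77, meeting the 66 threshold. (m) operates (the property is publicly advertised), but is displaced by (n): (n) operates against (m): the space is let for business use. So (d) is unavailable.
No exception displaces § 70.7.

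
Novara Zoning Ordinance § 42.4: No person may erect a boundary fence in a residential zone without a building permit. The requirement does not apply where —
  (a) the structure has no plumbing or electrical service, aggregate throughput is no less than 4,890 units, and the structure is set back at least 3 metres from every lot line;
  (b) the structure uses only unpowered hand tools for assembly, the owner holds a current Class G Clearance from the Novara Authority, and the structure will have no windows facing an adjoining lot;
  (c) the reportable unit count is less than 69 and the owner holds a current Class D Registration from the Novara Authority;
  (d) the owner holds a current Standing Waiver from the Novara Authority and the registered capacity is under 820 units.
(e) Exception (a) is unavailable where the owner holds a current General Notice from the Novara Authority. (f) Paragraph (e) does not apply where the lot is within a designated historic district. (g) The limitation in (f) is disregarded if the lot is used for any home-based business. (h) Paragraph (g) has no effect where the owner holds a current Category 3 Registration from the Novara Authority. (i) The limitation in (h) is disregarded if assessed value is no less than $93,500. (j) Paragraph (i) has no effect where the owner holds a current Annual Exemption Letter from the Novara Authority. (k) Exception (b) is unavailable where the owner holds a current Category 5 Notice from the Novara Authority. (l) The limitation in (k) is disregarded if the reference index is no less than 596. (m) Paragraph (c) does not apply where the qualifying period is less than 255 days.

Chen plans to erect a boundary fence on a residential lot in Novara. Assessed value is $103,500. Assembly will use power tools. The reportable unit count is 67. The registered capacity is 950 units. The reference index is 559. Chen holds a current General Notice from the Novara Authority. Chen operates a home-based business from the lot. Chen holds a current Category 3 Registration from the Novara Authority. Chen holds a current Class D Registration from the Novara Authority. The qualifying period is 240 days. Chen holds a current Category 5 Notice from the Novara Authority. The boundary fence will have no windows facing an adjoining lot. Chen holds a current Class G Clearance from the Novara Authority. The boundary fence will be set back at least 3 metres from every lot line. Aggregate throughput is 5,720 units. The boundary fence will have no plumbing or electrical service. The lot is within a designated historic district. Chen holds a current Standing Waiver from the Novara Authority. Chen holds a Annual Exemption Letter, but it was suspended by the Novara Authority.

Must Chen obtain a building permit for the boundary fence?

Exception (a)'s conditions are all satisfied: there is no plumbing or electrical service; aggregate throughput is 5,720 units, meeting the 4,890 units threshold; the setback is at least 3 m on every side. Turning to paragraphs (e)–(j): (e) operates against (a): a current General Notice is held. (f) is engaged (the lot is in a historic district), but yields to (g): (g) is engaged — a home-based business operates on the lot. (h) applies (a current Category 3 Registration is held), but is overridden by (i): (i) operates against (h): assessed value is $103,500, meeting the $93,500 threshold. (j) is not engaged (the Annual Exemption Letter is not current), so (i) stands. Exception (a) does not apply.
Exception (b) fails — assembly uses power tools.
Exception (c)'s conditions are all satisfied: the reportable unit count is 67, less than the 69 limit; a current Class D Registration is held. Turning to paragraph (m): (m) is engaged — the qualifying period is 240 days, less than the 255 days limit. Exception (c) does not apply.
Exception (d) does not apply: the registered capacity is 950 units, not under 820 units.
No exception applies. The general rule governs.

Yes — Chen must obtain a building permit.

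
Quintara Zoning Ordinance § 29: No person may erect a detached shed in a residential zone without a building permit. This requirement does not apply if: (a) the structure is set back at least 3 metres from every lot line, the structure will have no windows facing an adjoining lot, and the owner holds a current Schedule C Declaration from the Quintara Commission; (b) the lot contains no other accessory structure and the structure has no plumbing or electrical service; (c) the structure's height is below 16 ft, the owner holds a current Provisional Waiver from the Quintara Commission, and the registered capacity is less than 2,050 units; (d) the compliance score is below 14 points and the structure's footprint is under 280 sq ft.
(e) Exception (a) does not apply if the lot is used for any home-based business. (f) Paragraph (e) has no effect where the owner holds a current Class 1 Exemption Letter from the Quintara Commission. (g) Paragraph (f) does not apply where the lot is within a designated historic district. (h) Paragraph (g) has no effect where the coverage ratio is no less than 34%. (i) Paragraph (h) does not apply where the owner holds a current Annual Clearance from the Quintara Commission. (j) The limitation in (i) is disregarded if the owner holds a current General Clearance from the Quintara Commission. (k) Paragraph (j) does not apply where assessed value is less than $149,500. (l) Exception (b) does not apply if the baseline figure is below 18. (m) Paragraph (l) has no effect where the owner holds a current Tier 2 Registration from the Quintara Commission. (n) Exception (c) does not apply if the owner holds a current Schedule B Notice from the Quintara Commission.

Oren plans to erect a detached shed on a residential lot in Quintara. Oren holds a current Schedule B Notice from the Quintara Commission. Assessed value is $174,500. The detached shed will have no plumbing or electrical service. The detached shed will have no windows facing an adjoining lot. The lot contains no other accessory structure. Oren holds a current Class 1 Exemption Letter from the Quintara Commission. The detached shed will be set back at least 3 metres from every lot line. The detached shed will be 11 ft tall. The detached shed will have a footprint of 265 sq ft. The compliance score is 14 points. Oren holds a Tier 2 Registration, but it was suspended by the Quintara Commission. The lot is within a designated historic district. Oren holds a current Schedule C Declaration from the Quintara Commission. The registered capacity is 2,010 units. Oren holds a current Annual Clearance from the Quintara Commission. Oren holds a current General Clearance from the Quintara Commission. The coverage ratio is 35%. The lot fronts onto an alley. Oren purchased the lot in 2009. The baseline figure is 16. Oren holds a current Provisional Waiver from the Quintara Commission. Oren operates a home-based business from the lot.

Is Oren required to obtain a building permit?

No — exception (a) applies; Oren does not need a building permit.

Exception (a): the setback is at least 3 m on every side; no windows face an adjoining lot; a current Schedule C Declaration is held — every condition holds. Considering the limiting provisions: (e) applies (a home-based business operates on the lot), but is itself disapplied by (f): (f) is triggered — a current Class 1 Exemption Letter is held. (g) applies (the lot is in a historic district), but is displaced by (h): (h) is engaged — the coverage ratio is 35%, meeting the 34% threshold. (i) would limit (h) — a current Annual Clearance is held — but (j) sets (i) aside: (j) operates — a current General Clearance is held. (k) is not triggered (assessed value is $174,500, not less than $149,500), so (j) stands. Exception (a) stands.
Exception (b)'s conditions are all satisfied: the lot has no other accessory structure; there is no plumbing or electrical service. But applying paragraphs (l)–(m): (l) operates against (b): the baseline figure is 16, below the 18 limit. (m) is not engaged (there is no Tier 2 Registration in force), so (l) stands. (b) is therefore removed.
Exception (c)'s conditions are all satisfied: the structure's height is 11 ft, below the 16 ft limit; a current Provisional Waiver is held; the registered capacity is 2,010 units, less than the 2,050 units limit. But applying paragraph (n): (n) is triggered — a current Schedule B Notice is held. So (c) is unavailable.
Exception (d) fails — the compliance score is 14 points, not below 14 points.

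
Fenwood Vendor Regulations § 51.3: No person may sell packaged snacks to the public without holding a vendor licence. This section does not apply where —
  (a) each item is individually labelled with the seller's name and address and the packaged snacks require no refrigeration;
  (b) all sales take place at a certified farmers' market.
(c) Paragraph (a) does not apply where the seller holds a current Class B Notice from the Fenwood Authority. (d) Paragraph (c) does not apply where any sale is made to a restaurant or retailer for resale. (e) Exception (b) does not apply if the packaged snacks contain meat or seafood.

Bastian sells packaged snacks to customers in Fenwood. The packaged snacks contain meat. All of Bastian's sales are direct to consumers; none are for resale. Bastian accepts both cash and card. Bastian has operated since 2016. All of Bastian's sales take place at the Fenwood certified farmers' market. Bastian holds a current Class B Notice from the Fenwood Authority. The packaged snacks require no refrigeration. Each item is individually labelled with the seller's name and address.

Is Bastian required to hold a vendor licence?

Yes — Bastian must hold a vendor licence.

Exception (a): items are individually labelled; the packaged snacks are shelf-stable — every condition holds. Turning to paragraphs (c)–(d): (c) operates — a current Class B Notice is held. (d), which would lift (c), is not engaged — no sales are for resale. (a) is therefore removed.
Exception (b)'s conditions are all satisfied: all sales are at a certified farmers' market. But applying paragraph (e): (e) operates against (b): the packaged snacks contain meat. So (b) is unavailable.
None of the exceptions is available; § 51.3 applies in full.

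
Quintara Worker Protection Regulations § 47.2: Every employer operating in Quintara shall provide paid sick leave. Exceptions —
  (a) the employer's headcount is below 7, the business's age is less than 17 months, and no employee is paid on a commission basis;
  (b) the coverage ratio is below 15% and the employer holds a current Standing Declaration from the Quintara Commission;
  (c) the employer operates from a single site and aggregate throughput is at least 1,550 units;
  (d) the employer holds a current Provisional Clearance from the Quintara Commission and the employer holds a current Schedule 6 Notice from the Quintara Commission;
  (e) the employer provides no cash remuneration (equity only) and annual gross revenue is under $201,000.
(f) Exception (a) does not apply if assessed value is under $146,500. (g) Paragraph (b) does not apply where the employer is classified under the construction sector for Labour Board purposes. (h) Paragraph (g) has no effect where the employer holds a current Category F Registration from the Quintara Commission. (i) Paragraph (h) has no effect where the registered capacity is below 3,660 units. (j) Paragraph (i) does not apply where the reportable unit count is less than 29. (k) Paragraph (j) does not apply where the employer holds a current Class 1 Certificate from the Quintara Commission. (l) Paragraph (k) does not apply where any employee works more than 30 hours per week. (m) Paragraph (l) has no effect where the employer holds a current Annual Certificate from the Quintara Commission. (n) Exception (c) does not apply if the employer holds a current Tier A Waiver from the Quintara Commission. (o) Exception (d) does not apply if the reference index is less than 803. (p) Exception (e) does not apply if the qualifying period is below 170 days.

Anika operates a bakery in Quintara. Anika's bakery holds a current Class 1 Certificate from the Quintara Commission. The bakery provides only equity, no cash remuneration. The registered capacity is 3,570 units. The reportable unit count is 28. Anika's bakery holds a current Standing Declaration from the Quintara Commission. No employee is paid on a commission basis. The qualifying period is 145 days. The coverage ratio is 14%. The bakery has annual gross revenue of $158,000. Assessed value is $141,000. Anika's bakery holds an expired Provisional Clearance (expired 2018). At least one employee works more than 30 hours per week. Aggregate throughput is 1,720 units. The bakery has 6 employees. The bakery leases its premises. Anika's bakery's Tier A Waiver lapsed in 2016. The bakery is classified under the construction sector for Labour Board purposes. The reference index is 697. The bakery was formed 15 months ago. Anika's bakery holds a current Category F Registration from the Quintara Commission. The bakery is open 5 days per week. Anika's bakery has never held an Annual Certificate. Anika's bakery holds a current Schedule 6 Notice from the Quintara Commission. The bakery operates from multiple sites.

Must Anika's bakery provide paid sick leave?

All of (a)'s requirements are met (the employer's headcount is 6, below the 7 limit; the business's age is 15 months, less than the 17 months limit; no employee is paid on commission). But: (f) operates against (a): assessed value is $141,000, under the $146,500 limit. Exception (a) does not apply.
Exception (b): the coverage ratio is 14%, below the 15% limit; a current Standing Declaration is held — every condition holds. Under paragraphs (g)–(m): (g) would limit (b) — the bakery is classified under the construction sector — but (h) sets (g) aside: (h) is engaged — a current Category F Registration is held. (i) would limit (h) — the registered capacity is 3,570 units, below the 3,660 units limit — but (j) sets (i) aside: (j) is engaged — the reportable unit count is 28, less than the 29 limit. (k) would limit (j) — a current Class 1 Certificate is held — but (l) sets (k) aside: (l) operates — at least one employee exceeds 30 hours/week. (m), which would lift (l), is not engaged — there is no Annual Certificate in force. (b) remains available.
Exception (c) fails — the employer operates from multiple sites.
Exception (d) requires that the employer holds a current Provisional Clearance from the Quintara Commission; but there is no Provisional Clearance in force, so (d) is unavailable.
Exception (e)'s conditions are all satisfied: remuneration is equity-only; annual gross revenue is $158,000, under the $201,000 limit. Turning to paragraph (p): (p) operates against (e): the qualifying period is 145 days, below the 170 days limit. (e) is therefore removed.

No — exception (b) applies; Anika's bakery is not required to provide paid sick leave.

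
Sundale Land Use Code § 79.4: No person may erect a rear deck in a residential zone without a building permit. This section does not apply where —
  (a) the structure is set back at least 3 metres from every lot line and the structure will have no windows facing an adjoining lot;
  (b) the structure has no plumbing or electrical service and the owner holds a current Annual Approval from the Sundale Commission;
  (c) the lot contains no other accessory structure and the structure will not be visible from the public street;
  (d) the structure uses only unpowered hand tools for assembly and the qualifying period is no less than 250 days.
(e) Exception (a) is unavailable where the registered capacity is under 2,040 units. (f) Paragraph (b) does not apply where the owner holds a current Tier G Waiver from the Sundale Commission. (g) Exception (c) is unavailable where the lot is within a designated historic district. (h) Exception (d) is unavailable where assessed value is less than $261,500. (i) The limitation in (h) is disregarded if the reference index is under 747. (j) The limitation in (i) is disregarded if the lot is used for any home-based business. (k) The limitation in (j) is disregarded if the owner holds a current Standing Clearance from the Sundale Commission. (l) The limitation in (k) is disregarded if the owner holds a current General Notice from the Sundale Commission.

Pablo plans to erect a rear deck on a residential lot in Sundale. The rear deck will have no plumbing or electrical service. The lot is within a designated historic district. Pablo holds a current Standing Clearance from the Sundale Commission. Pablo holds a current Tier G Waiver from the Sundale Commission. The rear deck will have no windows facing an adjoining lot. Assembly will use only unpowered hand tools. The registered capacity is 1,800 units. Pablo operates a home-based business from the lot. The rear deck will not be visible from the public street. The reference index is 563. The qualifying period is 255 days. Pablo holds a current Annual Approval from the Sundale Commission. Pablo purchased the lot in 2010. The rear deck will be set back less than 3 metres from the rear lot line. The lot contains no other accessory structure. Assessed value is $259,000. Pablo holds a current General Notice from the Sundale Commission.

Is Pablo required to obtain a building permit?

Yes — Pablo must obtain a building permit.

Exception (a) does not apply: the rear setback is under 3 m.
Exception (b) is satisfied on its face — there is no plumbing or electrical service; a current Annual Approval is held. But: (f) operates against (b): a current Tier G Waiver is held. So (b) is unavailable.
Exception (c) is satisfied on its face — the lot has no other accessory structure; the structure will not be visible from the street. However, paragraph (g) must be considered: (g) is engaged — the lot is in a historic district. Exception (c) does not apply.
All of (d)'s requirements are met (assembly uses only hand tools; the qualifying period is 255 days, meeting the 250 days threshold). Turning to paragraphs (h)–(l): (h) is triggered — assessed value is $259,000, less than the $261,500 limit. (i) applies (the reference index is 563, under the 747 limit), but is set aside by (j): (j) is triggered — a home-based business operates on the lot. (k) applies (a current Standing Clearance is held), but is itself disapplied by (l): (l) is triggered — a current General Notice is held. (d) is therefore removed.
No exception is made out. Pablo falls within the general rule.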